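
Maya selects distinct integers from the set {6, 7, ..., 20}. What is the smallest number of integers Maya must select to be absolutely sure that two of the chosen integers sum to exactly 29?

10

A set avoiding the sum 29 can contain at most one of each pair {x, 29−x}, plus the 3 elements whose complement lies outside the range.
The integers 6, …, 14 (9 of them) are such a set: any two sum to at least 6+7 = 13 and at most 13+14 = 27 < 29.
Any 10th integer completes one of the 6 pairs, so 10 choices force a sum of 29.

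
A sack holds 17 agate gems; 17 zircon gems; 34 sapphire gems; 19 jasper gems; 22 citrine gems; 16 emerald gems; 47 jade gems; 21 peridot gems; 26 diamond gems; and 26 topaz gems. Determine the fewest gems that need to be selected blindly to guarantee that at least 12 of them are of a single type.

111

An adversary could hand out at most 11 gems per type: 11 + 11 + 11 + 11 + 11 + 11 + 11 + 11 + 11 + 11 = 110 gems and still no type has 12.
By pigeonhole, one more gem lands in a type already at 11, so 111 draws are enough and 110 are not.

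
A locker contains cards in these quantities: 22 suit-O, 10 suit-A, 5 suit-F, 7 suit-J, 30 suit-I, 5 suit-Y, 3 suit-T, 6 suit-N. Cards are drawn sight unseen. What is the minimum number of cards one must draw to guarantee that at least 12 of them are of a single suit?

59

An adversary could hand out at most 11 cards per suit (6 suits run out sooner): 11 + 10 + 5 + 7 + 11 + 5 + 3 + 6 = 58 cards and still no suit has 12.
By pigeonhole, one more card lands in a suit already at 11, so 59 draws are enough and 58 are not.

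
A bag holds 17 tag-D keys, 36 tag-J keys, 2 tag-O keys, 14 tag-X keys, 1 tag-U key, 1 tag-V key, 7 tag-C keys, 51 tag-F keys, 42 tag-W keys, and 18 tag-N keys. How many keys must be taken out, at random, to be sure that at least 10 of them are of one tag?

66

By pigeonhole, put each drawn key into a box by tag. The largest draw with every box below 10 takes min(count, 9) from each tag; tags with fewer than 9 contribute all they have.
Σ min(cᵢ, 9) = 9 + 9 + 2 + 9 + 1 + 1 + 7 + 9 + 9 + 9 = 65.
Draw number 65 + 1 = 66 must push one box to 10.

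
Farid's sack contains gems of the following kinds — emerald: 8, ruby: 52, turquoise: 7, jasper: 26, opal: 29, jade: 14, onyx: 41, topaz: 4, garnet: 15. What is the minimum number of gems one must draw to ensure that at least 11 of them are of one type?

80

An adversary could hand out at most 10 gems per type (emerald, turquoise, topaz run out sooner): 8 + 10 + 7 + 10 + 10 + 10 + 10 + 4 + 10 = 79 gems and still no type has 11.
By the pigeonhole principle, one more gem lands in a type already at 10, so 80 draws are enough and 79 are not.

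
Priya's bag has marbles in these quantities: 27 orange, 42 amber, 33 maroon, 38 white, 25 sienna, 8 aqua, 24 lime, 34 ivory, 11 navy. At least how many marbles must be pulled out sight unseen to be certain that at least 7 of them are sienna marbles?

In the worst case for collecting sienna marbles, every non-sienna marble comes out first.
There are 27 + 42 + 33 + 38 + 8 + 24 + 34 + 11 = 217 non-sienna marbles altogether.
After those, each further marble must be sienna, so 217 + 7 = 224 draws guarantee 7 sienna marbles.

224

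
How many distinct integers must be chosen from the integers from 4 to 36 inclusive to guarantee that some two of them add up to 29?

23

A set avoiding the sum 29 can contain at most one of each pair {x, 29−x}, plus the 11 elements whose complement lies outside the range.
The integers 15, …, 36 (22 of them) are such a set: any two sum to at least 15+16 = 31 > 29.
Any 23rd integer completes one of the 11 pairs, so 23 choices force a sum of 29.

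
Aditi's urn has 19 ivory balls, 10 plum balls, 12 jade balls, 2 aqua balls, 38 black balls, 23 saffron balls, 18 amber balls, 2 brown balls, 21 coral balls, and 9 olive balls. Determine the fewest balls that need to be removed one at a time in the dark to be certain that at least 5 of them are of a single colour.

Put each drawn ball into a box by colour. The largest draw with every box below 5 takes min(count, 4) from each colour; colours with fewer than 4 contribute all they have.
Σ min(cᵢ, 4) = 4 + 4 + 4 + 2 + 4 + 4 + 4 + 2 + 4 + 4 = 36.
Draw number 36 + 1 = 37 must push one box to 5.

37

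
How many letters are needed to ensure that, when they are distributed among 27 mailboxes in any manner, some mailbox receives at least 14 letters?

With 351 letters one could put exactly 13 in each of the 27 mailboxes, and no mailbox would reach 14.
One more letter must land in a mailbox that already has 13, giving it 14.
So 27 × 13 + 1 = 352 letters are required.

352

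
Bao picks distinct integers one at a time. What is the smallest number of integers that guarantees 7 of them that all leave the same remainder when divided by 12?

73

Pigeonhole: the 12 residue classes mod 12 are the pigeonholes.
With 72 integers one could put 6 in each residue class and have no class reach 7.
The 73rd integer pushes some class to 7, so 12·6 + 1 = 73.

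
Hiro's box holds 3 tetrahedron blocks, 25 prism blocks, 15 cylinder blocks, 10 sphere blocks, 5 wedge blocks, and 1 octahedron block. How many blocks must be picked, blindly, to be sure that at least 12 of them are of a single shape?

An adversary could hand out at most 11 blocks per shape (4 shapes run out sooner): 3 + 11 + 11 + 10 + 5 + 1 = 41 blocks and still no shape has 12.
Pigeonhole: one more block lands in a shape already at 11, so 42 draws are enough and 41 are not.

42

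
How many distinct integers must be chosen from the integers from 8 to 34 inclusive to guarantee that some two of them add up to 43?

15

Two chosen integers sum to 43 exactly when both halves of some pair {x, 43−x} with 9 ≤ x ≤ 43−x ≤ 34 are chosen — 13 such pairs.
The remaining 1 element (those with no distinct partner in range) can never complete a 43-sum, so the worst case takes all of them and one from each pair: 1 + 13 = 14.
Pigeonhole: the 15th integer has to be the second member of some pair, so 14 + 1 = 15.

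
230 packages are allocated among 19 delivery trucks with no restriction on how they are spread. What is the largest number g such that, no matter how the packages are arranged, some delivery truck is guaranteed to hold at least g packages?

By the pigeonhole principle, the 19 delivery trucks are the holes and the 230 packages are the pigeons.
If every delivery truck held at most 12 packages, the total would be at most 19 × 12 = 228, which is less than 230.
So some delivery truck holds at least ⌈230/19⌉ = 13 packages.

13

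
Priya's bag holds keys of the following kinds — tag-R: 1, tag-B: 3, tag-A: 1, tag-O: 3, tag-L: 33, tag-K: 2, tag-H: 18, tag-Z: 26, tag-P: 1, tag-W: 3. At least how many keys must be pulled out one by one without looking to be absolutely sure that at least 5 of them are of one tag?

An adversary could hand out at most 4 keys per tag (7 tags run out sooner): 1 + 3 + 1 + 3 + 4 + 2 + 4 + 4 + 1 + 3 = 26 keys and still no tag has 5.
By the pigeonhole principle, one more key lands in a tag already at 4, so 27 draws are enough and 26 are not.

27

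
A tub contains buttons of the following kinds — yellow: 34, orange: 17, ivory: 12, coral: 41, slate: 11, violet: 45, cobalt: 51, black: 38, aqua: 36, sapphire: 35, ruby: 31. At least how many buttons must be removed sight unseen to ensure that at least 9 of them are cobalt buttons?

309

In the worst case for collecting cobalt buttons, every non-cobalt button comes out first.
There are 34 + 17 + 12 + 41 + 11 + 45 + 38 + 36 + 35 + 31 = 300 non-cobalt buttons altogether.
After those, each further button must be cobalt, so 300 + 9 = 309 draws guarantee 9 cobalt buttons.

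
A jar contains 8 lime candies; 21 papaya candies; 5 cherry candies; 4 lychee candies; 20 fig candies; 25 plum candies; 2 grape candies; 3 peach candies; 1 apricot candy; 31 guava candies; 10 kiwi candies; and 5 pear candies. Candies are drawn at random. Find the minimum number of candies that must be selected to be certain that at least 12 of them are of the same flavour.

Put each drawn candy into a box by flavour. The largest draw with every box below 12 takes min(count, 11) from each flavour; flavours with fewer than 11 contribute all they have.
Σ min(cᵢ, 11) = 8 + 11 + 5 + 4 + 11 + 11 + 2 + 3 + 1 + 11 + 10 + 5 = 82.
Draw number 82 + 1 = 83 must push one box to 12.

83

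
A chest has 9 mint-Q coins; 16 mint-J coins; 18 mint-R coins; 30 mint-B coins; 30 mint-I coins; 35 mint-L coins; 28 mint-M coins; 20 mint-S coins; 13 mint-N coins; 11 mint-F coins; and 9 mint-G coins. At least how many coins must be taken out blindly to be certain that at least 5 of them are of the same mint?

Put each drawn coin into a box by mint. The largest draw with every box below 5 takes min(count, 4) from each mint.
Σ min(cᵢ, 4) = 4 + 4 + 4 + 4 + 4 + 4 + 4 + 4 + 4 + 4 + 4 = 44.
Draw number 44 + 1 = 45 must push one box to 5.

45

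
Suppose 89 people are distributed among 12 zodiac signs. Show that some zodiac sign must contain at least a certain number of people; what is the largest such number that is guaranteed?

Pigeonhole: the 12 zodiac signs are the holes and the 89 people are the pigeons.
If every zodiac sign held at most 7 people, the total would be at most 12 × 7 = 84, which is less than 89.
So some zodiac sign holds at least ⌈89/12⌉ = 8 people.

8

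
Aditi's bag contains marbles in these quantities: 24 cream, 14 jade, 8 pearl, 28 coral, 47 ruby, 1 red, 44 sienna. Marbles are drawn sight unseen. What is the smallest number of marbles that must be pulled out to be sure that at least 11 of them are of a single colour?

60

The 7 colours are the holes; the marbles drawn are the pigeons.
To avoid 11 of any one colour, the worst case takes at most 10 of each colour, or every marble of a colour that has fewer than 10.
That gives 10 + 10 + 8 + 10 + 10 + 1 + 10 = 59 marbles with no colour reaching 11.
The next marble forces some colour to 11, so 59 + 1 = 60.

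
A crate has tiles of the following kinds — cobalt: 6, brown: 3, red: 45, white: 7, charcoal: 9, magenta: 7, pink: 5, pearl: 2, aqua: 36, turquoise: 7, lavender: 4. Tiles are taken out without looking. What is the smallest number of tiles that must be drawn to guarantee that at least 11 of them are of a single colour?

The 11 colours are the holes; the tiles drawn are the pigeons.
To avoid 11 of any one colour, the worst case takes at most 10 of each colour, or every tile of a colour that has fewer than 10.
That gives 6 + 3 + 10 + 7 + 9 + 7 + 5 + 2 + 10 + 7 + 4 = 70 tiles with no colour reaching 11.
The next tile forces some colour to 11, so 70 + 1 = 71.

71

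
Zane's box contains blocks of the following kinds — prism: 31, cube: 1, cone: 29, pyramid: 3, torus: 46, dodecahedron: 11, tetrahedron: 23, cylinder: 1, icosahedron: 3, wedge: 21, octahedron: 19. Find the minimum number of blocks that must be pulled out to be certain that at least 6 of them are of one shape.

44

An adversary could hand out at most 5 blocks per shape (4 shapes run out sooner): 5 + 1 + 5 + 3 + 5 + 5 + 5 + 1 + 3 + 5 + 5 = 43 blocks and still no shape has 6.
By pigeonhole, one more block lands in a shape already at 5, so 44 draws are enough and 43 are not.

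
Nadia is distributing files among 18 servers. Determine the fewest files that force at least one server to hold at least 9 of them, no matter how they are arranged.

145

With 144 files one could put exactly 8 in each of the 18 servers, and no server would reach 9.
One more file must land in a server that already has 8, giving it 9.
So 18 × 8 + 1 = 145 files are required.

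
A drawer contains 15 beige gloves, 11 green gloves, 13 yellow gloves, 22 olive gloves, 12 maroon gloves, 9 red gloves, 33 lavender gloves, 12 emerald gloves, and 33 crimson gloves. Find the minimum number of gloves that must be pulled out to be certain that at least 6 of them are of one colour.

46

By the pigeonhole principle, put each drawn glove into a box by colour. The largest draw with every box below 6 takes min(count, 5) from each colour.
Σ min(cᵢ, 5) = 5 + 5 + 5 + 5 + 5 + 5 + 5 + 5 + 5 = 45.
Draw number 45 + 1 = 46 must push one box to 6.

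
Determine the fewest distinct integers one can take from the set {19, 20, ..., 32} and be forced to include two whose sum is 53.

9

A set avoiding the sum 53 can contain at most one of each pair {x, 53−x}, plus the 2 elements whose complement lies outside the range.
The integers 19, …, 26 (8 of them) are such a set: any two sum to at least 19+20 = 39 and at most 25+26 = 51 < 53.
Pigeonhole: any 9th integer completes one of the 6 pairs, so 9 choices force a sum of 53.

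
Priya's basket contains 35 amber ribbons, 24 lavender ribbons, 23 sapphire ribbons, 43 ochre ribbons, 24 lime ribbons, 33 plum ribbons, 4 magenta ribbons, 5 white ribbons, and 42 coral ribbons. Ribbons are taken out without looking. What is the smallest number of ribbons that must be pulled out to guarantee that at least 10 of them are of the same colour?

The 9 colours are the holes; the ribbons drawn are the pigeons.
To avoid 10 of any one colour, the worst case takes at most 9 of each colour, or every ribbon of a colour that has fewer than 9.
That gives 9 + 9 + 9 + 9 + 9 + 9 + 4 + 5 + 9 = 72 ribbons with no colour reaching 10.
The next ribbon forces some colour to 10, so 72 + 1 = 73.

73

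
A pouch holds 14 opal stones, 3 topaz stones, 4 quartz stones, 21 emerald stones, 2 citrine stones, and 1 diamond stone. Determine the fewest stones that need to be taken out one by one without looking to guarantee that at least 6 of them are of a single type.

Put each drawn stone into a box by type. The largest draw with every box below 6 takes min(count, 5) from each type; types with fewer than 5 contribute all they have.
Σ min(cᵢ, 5) = 5 + 3 + 4 + 5 + 2 + 1 = 20.
Draw number 20 + 1 = 21 must push one box to 6.

21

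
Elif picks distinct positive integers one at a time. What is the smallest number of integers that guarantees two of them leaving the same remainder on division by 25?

26

The 25 residue classes mod 25 are the pigeonholes.
With 25 integers one could put 1 in each residue class and have no class reach 2.
The 26th integer pushes some class to 2, so 25·1 + 1 = 26.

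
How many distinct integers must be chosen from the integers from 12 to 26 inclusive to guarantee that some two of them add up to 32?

12

Group the elements by complementary pair {x, 32−x}: {12,20}, {13,19}, {14,18}, …, giving 4 two-element pairs; the single value 16 (it cannot pair with itself since the integers are distinct); and 6 integers whose partner 32−x falls outside [12,26].
By pigeonhole, treating each of those 11 groups as a pigeonhole, one can pick one integer per group — 11 integers — with no two summing to 32.
The 12th integer lands in an occupied pair, forcing a sum of 32.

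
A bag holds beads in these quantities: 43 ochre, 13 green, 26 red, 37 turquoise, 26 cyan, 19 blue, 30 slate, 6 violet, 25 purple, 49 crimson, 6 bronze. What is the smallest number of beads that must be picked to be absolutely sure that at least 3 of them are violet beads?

277

In the worst case for collecting violet beads, every non-violet bead comes out first.
There are 43 + 13 + 26 + 37 + 26 + 19 + 30 + 25 + 49 + 6 = 274 non-violet beads altogether.
After those, each further bead must be violet, so 274 + 3 = 277 draws guarantee 3 violet beads.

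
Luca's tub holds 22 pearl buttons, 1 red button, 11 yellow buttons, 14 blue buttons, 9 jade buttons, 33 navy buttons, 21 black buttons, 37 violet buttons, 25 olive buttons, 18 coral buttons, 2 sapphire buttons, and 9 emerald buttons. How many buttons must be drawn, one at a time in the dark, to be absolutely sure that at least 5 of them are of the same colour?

44

The 12 colours are the holes; the buttons drawn are the pigeons.
To avoid 5 of any one colour, the worst case takes at most 4 of each colour, or every button of a colour that has fewer than 4.
That gives 4 + 1 + 4 + 4 + 4 + 4 + 4 + 4 + 4 + 4 + 2 + 4 = 43 buttons with no colour reaching 5.
The next button forces some colour to 5, so 43 + 1 = 44.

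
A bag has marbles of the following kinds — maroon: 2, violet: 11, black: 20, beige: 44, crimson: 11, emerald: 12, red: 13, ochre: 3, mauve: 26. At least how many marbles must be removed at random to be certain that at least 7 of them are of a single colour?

48

An adversary could hand out at most 6 marbles per colour (maroon, ochre run out sooner): 2 + 6 + 6 + 6 + 6 + 6 + 6 + 3 + 6 = 47 marbles and still no colour has 7.
One more marble lands in a colour already at 6, so 48 draws are enough and 47 are not.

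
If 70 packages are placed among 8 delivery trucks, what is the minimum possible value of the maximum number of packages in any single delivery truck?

9

Pigeonhole: the 8 delivery trucks are the holes and the 70 packages are the pigeons.
If every delivery truck held at most 8 packages, the total would be at most 8 × 8 = 64, which is less than 70.
So some delivery truck holds at least ⌈70/8⌉ = 9 packages.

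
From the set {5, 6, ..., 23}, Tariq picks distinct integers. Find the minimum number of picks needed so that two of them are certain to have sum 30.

12

Two chosen integers sum to 30 exactly when both halves of some pair {x, 30−x} with 7 ≤ x ≤ 30−x ≤ 23 are chosen — 8 such pairs.
The remaining 3 elements (those with no distinct partner in range) can never complete a 30-sum, so the worst case takes all of them and one from each pair: 3 + 8 = 11.
By pigeonhole, the 12th integer has to be the second member of some pair, so 11 + 1 = 12.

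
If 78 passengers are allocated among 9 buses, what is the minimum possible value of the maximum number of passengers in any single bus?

The 9 buses are the holes and the 78 passengers are the pigeons.
If every bus held at most 8 passengers, the total would be at most 9 × 8 = 72, which is less than 78.
So some bus holds at least ⌈78/9⌉ = 9 passengers.

9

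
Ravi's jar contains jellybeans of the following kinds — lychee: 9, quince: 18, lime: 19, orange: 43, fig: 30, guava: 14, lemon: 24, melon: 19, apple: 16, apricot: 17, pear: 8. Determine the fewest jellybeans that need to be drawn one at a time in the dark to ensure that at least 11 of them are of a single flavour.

108

By pigeonhole, the 11 flavours are the holes; the jellybeans drawn are the pigeons.
To avoid 11 of any one flavour, the worst case takes at most 10 of each flavour, or every jellybean of a flavour that has fewer than 10.
That gives 9 + 10 + 10 + 10 + 10 + 10 + 10 + 10 + 10 + 10 + 8 = 107 jellybeans with no flavour reaching 11.
The next jellybean forces some flavour to 11, so 107 + 1 = 108.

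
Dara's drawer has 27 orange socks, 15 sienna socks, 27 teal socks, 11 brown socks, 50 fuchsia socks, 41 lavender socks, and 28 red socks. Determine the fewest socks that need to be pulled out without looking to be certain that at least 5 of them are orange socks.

177

In the worst case for collecting orange socks, every non-orange sock comes out first.
There are 15 + 27 + 11 + 50 + 41 + 28 = 172 non-orange socks altogether.
After those, each further sock must be orange, so 172 + 5 = 177 draws guarantee 5 orange socks.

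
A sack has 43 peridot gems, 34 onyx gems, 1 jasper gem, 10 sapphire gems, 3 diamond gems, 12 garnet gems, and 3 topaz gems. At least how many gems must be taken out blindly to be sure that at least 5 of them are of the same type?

An adversary could hand out at most 4 gems per type (jasper, diamond, topaz run out sooner): 4 + 4 + 1 + 4 + 3 + 4 + 3 = 23 gems and still no type has 5.
By the pigeonhole principle, one more gem lands in a type already at 4, so 24 draws are enough and 23 are not.

24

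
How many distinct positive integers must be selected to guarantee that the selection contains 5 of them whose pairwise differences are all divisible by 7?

Integers whose pairwise differences are multiples of 7 are exactly those sharing a remainder mod 7. By the pigeonhole principle, the 7 residue classes mod 7 are the pigeonholes.
With 28 integers one could put 4 in each residue class and have no class reach 5.
The 29th integer pushes some class to 5, so 7·4 + 1 = 29.

29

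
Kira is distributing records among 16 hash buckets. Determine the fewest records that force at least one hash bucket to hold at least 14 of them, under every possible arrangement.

With 208 records one could put exactly 13 in each of the 16 hash buckets, and no hash bucket would reach 14.
One more record must land in a hash bucket that already has 13, giving it 14.
So 16 × 13 + 1 = 209 records are required.

209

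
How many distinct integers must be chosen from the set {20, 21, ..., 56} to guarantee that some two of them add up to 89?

26

A set avoiding the sum 89 can contain at most one of each pair {x, 89−x}, plus the 13 elements whose complement lies outside the range.
The integers 20, …, 44 (25 of them) are such a set: any two sum to at least 20+21 = 41 and at most 43+44 = 87 < 89.
Any 26th integer completes one of the 12 pairs, so 26 choices force a sum of 89.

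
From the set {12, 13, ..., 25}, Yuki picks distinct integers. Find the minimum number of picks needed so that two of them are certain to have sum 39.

9

Group the elements by complementary pair {x, 39−x}: {14,25}, {15,24}, {16,23}, …, giving 6 two-element pairs and 2 integers whose partner 39−x falls outside [12,25].
Pigeonhole: treating each of those 8 groups as a pigeonhole, one can pick one integer per group — 8 integers — with no two summing to 39.
The 9th integer lands in an occupied pair, forcing a sum of 39.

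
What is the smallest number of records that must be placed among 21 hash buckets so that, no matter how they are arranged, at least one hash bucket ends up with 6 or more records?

106

With 105 records one could put exactly 5 in each of the 21 hash buckets, and no hash bucket would reach 6.
One more record must land in a hash bucket that already has 5, giving it 6.
So 21 × 5 + 1 = 106 records are required.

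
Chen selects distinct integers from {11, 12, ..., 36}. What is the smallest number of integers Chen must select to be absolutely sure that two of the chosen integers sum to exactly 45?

15

Group the elements by complementary pair {x, 45−x}: {11,34}, {12,33}, {13,32}, …, giving 12 two-element pairs and 2 integers whose partner 45−x falls outside [11,36].
Treating each of those 14 groups as a pigeonhole, one can pick one integer per group — 14 integers — with no two summing to 45.
The 15th integer lands in an occupied pair, forcing a sum of 45.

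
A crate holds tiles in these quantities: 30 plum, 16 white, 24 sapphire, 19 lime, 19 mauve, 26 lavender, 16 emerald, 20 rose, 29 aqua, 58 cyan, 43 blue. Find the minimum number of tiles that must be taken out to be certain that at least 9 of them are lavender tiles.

283

In the worst case for collecting lavender tiles, every non-lavender tile comes out first.
There are 30 + 16 + 24 + 19 + 19 + 16 + 20 + 29 + 58 + 43 = 274 non-lavender tiles altogether.
After those, each further tile must be lavender, so 274 + 9 = 283 draws guarantee 9 lavender tiles.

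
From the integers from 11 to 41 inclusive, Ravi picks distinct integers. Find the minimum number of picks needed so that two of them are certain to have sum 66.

Group the elements by complementary pair {x, 66−x}: {25,41}, {26,40}, {27,39}, …, giving 8 two-element pairs; the single value 33 (it cannot pair with itself since the integers are distinct); and 14 integers whose partner 66−x falls outside [11,41].
Treating each of those 23 groups as a pigeonhole, one can pick one integer per group — 23 integers — with no two summing to 66.
The 24th integer lands in an occupied pair, forcing a sum of 66.

24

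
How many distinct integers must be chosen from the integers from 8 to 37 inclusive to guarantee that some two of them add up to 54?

21

A set avoiding the sum 54 can contain at most one of each pair {x, 54−x}, plus the 10 elements whose complement lies outside the range or equal to its own complement.
The integers 8, …, 27 (20 of them) are such a set: any two sum to at least 8+9 = 17 and at most 26+27 = 53 < 54.
Any 21st integer completes one of the 10 pairs, so 21 choices force a sum of 54.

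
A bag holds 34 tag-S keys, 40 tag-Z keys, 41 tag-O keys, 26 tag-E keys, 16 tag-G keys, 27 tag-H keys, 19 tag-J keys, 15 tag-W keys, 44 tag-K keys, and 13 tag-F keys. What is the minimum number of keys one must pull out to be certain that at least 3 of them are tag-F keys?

265

In the worst case for collecting tag-F keys, every non-tag-F key comes out first.
There are 34 + 40 + 41 + 26 + 16 + 27 + 19 + 15 + 44 = 262 non-tag-F keys altogether.
After those, each further key must be tag-F, so 262 + 3 = 265 draws guarantee 3 tag-F keys.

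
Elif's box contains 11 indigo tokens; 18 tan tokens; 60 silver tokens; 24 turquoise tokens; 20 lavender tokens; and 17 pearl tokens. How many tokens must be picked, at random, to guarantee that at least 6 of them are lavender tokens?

In the worst case for collecting lavender tokens, every non-lavender token comes out first.
There are 11 + 18 + 60 + 24 + 17 = 130 non-lavender tokens altogether.
After those, each further token must be lavender, so 130 + 6 = 136 draws guarantee 6 lavender tokens.

136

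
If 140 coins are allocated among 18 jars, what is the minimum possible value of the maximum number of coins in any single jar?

8

By the pigeonhole principle, the 18 jars are the holes and the 140 coins are the pigeons.
If every jar held at most 7 coins, the total would be at most 18 × 7 = 126, which is less than 140.
So some jar holds at least ⌈140/18⌉ = 8 coins.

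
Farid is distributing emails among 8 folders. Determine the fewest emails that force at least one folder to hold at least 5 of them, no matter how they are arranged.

With 32 emails one could put exactly 4 in each of the 8 folders, and no folder would reach 5.
One more email must land in a folder that already has 4, giving it 5.
So 8 × 4 + 1 = 33 emails are required.

33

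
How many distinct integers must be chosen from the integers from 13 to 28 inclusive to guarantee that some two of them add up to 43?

Group the elements by complementary pair {x, 43−x}: {15,28}, {16,27}, {17,26}, …, giving 7 two-element pairs and 2 integers whose partner 43−x falls outside [13,28].
By the pigeonhole principle, treating each of those 9 groups as a pigeonhole, one can pick one integer per group — 9 integers — with no two summing to 43.
The 10th integer lands in an occupied pair, forcing a sum of 43.

10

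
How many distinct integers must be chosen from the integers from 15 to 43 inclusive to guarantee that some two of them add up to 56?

17

Two chosen integers sum to 56 exactly when both halves of some pair {x, 56−x} with 15 ≤ x ≤ 56−x ≤ 41 are chosen — 13 such pairs.
The remaining 3 elements (those with no distinct partner in range) can never complete a 56-sum, so the worst case takes all of them and one from each pair: 3 + 13 = 16.
Pigeonhole: the 17th integer has to be the second member of some pair, so 16 + 1 = 17.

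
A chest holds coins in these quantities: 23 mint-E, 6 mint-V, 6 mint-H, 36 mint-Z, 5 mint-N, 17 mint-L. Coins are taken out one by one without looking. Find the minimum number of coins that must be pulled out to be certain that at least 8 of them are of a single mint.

39

Put each drawn coin into a box by mint. The largest draw with every box below 8 takes min(count, 7) from each mint; mints with fewer than 7 contribute all they have.
Σ min(cᵢ, 7) = 7 + 6 + 6 + 7 + 5 + 7 = 38.
Draw number 38 + 1 = 39 must push one box to 8.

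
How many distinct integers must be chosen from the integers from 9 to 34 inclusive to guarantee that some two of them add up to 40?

Two chosen integers sum to 40 exactly when both halves of some pair {x, 40−x} with 9 ≤ x ≤ 40−x ≤ 31 are chosen — 11 such pairs.
The remaining 4 elements (those with no distinct partner in range) can never complete a 40-sum, so the worst case takes all of them and one from each pair: 4 + 11 = 15.
The 16th integer has to be the second member of some pair, so 15 + 1 = 16.

16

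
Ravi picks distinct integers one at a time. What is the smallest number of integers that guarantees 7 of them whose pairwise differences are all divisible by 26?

157

Integers whose pairwise differences are multiples of 26 are exactly those sharing a remainder mod 26. Pigeonhole: the 26 residue classes mod 26 are the pigeonholes.
With 156 integers one could put 6 in each residue class and have no class reach 7.
The 157th integer pushes some class to 7, so 26·6 + 1 = 157.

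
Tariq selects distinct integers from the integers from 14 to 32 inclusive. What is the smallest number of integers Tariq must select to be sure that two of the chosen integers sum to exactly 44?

Group the elements by complementary pair {x, 44−x}: {14,30}, {15,29}, {16,28}, …, giving 8 two-element pairs; the single value 22 (it cannot pair with itself since the integers are distinct); and 2 integers whose partner 44−x falls outside [14,32].
By the pigeonhole principle, treating each of those 11 groups as a pigeonhole, one can pick one integer per group — 11 integers — with no two summing to 44.
The 12th integer lands in an occupied pair, forcing a sum of 44.

12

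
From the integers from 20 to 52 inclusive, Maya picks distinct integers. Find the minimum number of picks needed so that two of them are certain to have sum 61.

A set avoiding the sum 61 can contain at most one of each pair {x, 61−x}, plus the 11 elements whose complement lies outside the range.
The integers 31, …, 52 (22 of them) are such a set: any two sum to at least 31+32 = 63 > 61.
Any 23rd integer completes one of the 11 pairs, so 23 choices force a sum of 61.

23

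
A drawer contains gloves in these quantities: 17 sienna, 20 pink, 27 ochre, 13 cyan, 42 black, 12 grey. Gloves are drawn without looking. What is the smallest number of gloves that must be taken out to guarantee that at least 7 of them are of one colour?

37

Pigeonhole: the 6 colours are the holes; the gloves drawn are the pigeons.
To avoid 7 of any one colour, the worst case takes at most 6 of each colour.
That gives 6 + 6 + 6 + 6 + 6 + 6 = 36 gloves with no colour reaching 7.
The next glove forces some colour to 7, so 36 + 1 = 37.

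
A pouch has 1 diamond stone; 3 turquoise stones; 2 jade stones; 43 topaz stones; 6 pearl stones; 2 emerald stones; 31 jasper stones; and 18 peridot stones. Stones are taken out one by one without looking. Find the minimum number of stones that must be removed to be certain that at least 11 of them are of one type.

By pigeonhole, the 8 types are the holes; the stones drawn are the pigeons.
To avoid 11 of any one type, the worst case takes at most 10 of each type, or every stone of a type that has fewer than 10.
That gives 1 + 3 + 2 + 10 + 6 + 2 + 10 + 10 = 44 stones with no type reaching 11.
The next stone forces some type to 11, so 44 + 1 = 45.

45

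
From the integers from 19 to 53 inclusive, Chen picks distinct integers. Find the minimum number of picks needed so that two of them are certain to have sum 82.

Group the elements by complementary pair {x, 82−x}: {29,53}, {30,52}, {31,51}, …, giving 12 two-element pairs, the single value 41 (it cannot pair with itself since the integers are distinct), and 10 integers whose partner 82−x falls outside [19,53].
Pigeonhole: treating each of those 23 groups as a pigeonhole, one can pick one integer per group — 23 integers — with no two summing to 82.
The 24th integer lands in an occupied pair, forcing a sum of 82.

24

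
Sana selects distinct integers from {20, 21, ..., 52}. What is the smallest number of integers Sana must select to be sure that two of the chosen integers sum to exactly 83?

Group the elements by complementary pair {x, 83−x}: {31,52}, {32,51}, {33,50}, …, giving 11 two-element pairs and 11 integers whose partner 83−x falls outside [20,52].
Treating each of those 22 groups as a pigeonhole, one can pick one integer per group — 22 integers — with no two summing to 83.
The 23rd integer lands in an occupied pair, forcing a sum of 83.

23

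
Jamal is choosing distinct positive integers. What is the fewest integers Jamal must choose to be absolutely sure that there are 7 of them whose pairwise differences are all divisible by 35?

211

Integers whose pairwise differences are multiples of 35 are exactly those sharing a remainder mod 35. The 35 residue classes mod 35 are the pigeonholes.
With 210 integers one could put 6 in each residue class and have no class reach 7.
The 211th integer pushes some class to 7, so 35·6 + 1 = 211.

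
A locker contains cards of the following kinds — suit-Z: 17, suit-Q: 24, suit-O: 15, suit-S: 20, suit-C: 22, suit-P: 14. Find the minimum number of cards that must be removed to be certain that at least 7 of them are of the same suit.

37

Put each drawn card into a box by suit. The largest draw with every box below 7 takes min(count, 6) from each suit.
Σ min(cᵢ, 6) = 6 + 6 + 6 + 6 + 6 + 6 = 36.
Draw number 36 + 1 = 37 must push one box to 7.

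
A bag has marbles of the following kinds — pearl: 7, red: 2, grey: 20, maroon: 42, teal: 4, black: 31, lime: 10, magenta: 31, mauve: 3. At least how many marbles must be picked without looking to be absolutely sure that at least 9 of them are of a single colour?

By the pigeonhole principle, put each drawn marble into a box by colour. The largest draw with every box below 9 takes min(count, 8) from each colour; colours with fewer than 8 contribute all they have.
Σ min(cᵢ, 8) = 7 + 2 + 8 + 8 + 4 + 8 + 8 + 8 + 3 = 56.
Draw number 56 + 1 = 57 must push one box to 9.

57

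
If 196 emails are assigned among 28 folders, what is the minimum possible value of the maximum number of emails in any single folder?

7

By pigeonhole, the 28 folders are the holes and the 196 emails are the pigeons.
If every folder held at most 6 emails, the total would be at most 28 × 6 = 168, which is less than 196.
So some folder holds at least ⌈196/28⌉ = 7 emails.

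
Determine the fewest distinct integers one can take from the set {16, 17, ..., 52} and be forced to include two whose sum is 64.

A set avoiding the sum 64 can contain at most one of each pair {x, 64−x}, plus the 5 elements whose complement lies outside the range or equal to its own complement.
The integers 32, …, 52 (21 of them) are such a set: any two sum to at least 32+33 = 65 > 64.
By pigeonhole, any 22nd integer completes one of the 16 pairs, so 22 choices force a sum of 64.

22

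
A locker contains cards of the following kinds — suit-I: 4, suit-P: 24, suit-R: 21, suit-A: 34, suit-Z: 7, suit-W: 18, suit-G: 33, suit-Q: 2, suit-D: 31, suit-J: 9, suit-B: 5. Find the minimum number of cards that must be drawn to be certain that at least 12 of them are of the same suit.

An adversary could hand out at most 11 cards per suit (5 suits run out sooner): 4 + 11 + 11 + 11 + 7 + 11 + 11 + 2 + 11 + 9 + 5 = 93 cards and still no suit has 12.
By pigeonhole, one more card lands in a suit already at 11, so 94 draws are enough and 93 are not.

94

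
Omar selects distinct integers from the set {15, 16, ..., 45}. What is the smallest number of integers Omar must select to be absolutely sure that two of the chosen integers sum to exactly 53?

A set avoiding the sum 53 can contain at most one of each pair {x, 53−x}, plus the 7 elements whose complement lies outside the range.
The integers 27, …, 45 (19 of them) are such a set: any two sum to at least 27+28 = 55 > 53.
Any 20th integer completes one of the 12 pairs, so 20 choices force a sum of 53.

20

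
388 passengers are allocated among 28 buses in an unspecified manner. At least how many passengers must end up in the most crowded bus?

The 28 buses are the holes and the 388 passengers are the pigeons.
If every bus held at most 13 passengers, the total would be at most 28 × 13 = 364, which is less than 388.
So some bus holds at least ⌈388/28⌉ = 14 passengers.

14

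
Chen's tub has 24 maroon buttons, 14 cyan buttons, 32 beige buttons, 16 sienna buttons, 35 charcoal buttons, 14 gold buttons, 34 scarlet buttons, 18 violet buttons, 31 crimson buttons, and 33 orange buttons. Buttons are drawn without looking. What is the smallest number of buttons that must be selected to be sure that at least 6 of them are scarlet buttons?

223

In the worst case for collecting scarlet buttons, every non-scarlet button comes out first.
There are 24 + 14 + 32 + 16 + 35 + 14 + 18 + 31 + 33 = 217 non-scarlet buttons altogether.
After those, each further button must be scarlet, so 217 + 6 = 223 draws guarantee 6 scarlet buttons.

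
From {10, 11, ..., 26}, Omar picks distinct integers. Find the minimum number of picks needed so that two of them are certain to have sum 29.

Two chosen integers sum to 29 exactly when both halves of some pair {x, 29−x} with 10 ≤ x ≤ 29−x ≤ 19 are chosen — 5 such pairs.
The remaining 7 elements (those with no distinct partner in range) can never complete a 29-sum, so the worst case takes all of them and one from each pair: 7 + 5 = 12.
The 13th integer has to be the second member of some pair, so 12 + 1 = 13.

13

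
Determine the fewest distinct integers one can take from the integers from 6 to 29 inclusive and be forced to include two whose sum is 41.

16

A set avoiding the sum 41 can contain at most one of each pair {x, 41−x}, plus the 6 elements whose complement lies outside the range.
The integers 6, …, 20 (15 of them) are such a set: any two sum to at least 6+7 = 13 and at most 19+20 = 39 < 41.
By pigeonhole, any 16th integer completes one of the 9 pairs, so 16 choices force a sum of 41.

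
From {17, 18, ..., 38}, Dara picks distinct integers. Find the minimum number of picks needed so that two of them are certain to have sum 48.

Two chosen integers sum to 48 exactly when both halves of some pair {x, 48−x} with 17 ≤ x ≤ 48−x ≤ 31 are chosen — 7 such pairs.
The remaining 8 elements (those with no distinct partner in range) can never complete a 48-sum, so the worst case takes all of them and one from each pair: 8 + 7 = 15.
Pigeonhole: the 16th integer has to be the second member of some pair, so 15 + 1 = 16.

16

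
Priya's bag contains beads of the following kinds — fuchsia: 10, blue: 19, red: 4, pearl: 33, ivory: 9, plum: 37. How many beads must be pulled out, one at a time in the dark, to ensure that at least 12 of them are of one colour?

The 6 colours are the holes; the beads drawn are the pigeons.
To avoid 12 of any one colour, the worst case takes at most 11 of each colour, or every bead of a colour that has fewer than 11.
That gives 10 + 11 + 4 + 11 + 9 + 11 = 56 beads with no colour reaching 12.
The next bead forces some colour to 12, so 56 + 1 = 57.

57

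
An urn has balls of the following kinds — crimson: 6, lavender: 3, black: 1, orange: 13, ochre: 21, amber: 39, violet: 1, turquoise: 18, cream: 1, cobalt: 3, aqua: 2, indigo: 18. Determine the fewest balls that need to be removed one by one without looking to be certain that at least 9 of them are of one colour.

58

Pigeonhole: the 12 colours are the holes; the balls drawn are the pigeons.
To avoid 9 of any one colour, the worst case takes at most 8 of each colour, or every ball of a colour that has fewer than 8.
That gives 6 + 3 + 1 + 8 + 8 + 8 + 1 + 8 + 1 + 3 + 2 + 8 = 57 balls with no colour reaching 9.
The next ball forces some colour to 9, so 57 + 1 = 58.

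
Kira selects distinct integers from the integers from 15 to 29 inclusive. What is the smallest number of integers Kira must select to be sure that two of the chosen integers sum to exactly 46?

10

Group the elements by complementary pair {x, 46−x}: {17,29}, {18,28}, {19,27}, …, giving 6 two-element pairs; the single value 23 (it cannot pair with itself since the integers are distinct); and 2 integers whose partner 46−x falls outside [15,29].
Pigeonhole: treating each of those 9 groups as a pigeonhole, one can pick one integer per group — 9 integers — with no two summing to 46.
The 10th integer lands in an occupied pair, forcing a sum of 46.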